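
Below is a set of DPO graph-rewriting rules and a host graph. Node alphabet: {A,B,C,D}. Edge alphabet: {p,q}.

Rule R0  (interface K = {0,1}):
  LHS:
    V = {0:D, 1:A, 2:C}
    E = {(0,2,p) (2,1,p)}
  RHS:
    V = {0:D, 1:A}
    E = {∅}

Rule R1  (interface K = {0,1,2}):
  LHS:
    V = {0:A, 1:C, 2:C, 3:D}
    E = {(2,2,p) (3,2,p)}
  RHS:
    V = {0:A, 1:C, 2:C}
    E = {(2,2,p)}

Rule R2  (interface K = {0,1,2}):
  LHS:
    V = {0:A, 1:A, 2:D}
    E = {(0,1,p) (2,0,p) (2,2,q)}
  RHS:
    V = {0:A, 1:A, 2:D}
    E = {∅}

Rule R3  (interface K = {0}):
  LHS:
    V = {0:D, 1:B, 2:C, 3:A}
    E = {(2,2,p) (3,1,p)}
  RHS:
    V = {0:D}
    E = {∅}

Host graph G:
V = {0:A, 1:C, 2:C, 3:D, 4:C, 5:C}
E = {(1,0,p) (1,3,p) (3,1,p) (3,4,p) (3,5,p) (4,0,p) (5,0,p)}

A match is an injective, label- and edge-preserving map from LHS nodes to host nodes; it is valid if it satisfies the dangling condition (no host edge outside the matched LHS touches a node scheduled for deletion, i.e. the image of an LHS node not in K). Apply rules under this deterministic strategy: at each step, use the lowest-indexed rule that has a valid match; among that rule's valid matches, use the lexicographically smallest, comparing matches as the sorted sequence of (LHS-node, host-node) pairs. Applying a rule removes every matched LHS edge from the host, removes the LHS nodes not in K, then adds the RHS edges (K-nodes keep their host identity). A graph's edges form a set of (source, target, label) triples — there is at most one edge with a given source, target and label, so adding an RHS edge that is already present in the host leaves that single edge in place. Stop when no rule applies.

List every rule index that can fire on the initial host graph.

Answer: [R0]

Steps:
R0: 2 valid matches — {0↦3, 1↦0, 2↦4}, {0↦3, 1↦0, 2↦5}
R1: no valid match — LHS pattern not found
R2: no valid match — LHS pattern not found
R3: no valid match — LHS pattern not found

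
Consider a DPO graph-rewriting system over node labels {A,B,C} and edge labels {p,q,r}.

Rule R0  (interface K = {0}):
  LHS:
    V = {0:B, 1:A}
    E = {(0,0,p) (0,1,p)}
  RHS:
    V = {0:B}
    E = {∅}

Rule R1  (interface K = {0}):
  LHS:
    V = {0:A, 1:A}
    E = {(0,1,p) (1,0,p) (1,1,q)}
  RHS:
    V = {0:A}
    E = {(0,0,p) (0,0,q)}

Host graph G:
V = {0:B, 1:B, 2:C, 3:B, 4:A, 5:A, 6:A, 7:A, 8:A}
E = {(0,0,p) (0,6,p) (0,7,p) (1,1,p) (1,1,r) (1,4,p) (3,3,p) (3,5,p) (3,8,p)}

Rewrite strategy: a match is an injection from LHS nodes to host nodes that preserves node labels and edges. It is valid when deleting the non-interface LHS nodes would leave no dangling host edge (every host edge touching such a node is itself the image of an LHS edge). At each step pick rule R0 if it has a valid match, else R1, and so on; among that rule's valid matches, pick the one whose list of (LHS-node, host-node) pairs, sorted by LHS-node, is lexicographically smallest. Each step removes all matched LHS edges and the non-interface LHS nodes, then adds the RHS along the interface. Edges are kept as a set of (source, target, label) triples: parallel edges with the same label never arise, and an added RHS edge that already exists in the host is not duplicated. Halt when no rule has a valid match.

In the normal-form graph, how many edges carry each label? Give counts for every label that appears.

initial: |V|=9 |E|=9  E = 0-p->0 0-p->6 0-p->7 1-p->1 1-r->1 1-p->4 3-p->3 3-p->5 3-p->8
step 1: apply R0 at {0↦0, 1↦6}  → |V|=8 |E|=7  E = 0-p->7 1-p->1 1-r->1 1-p->4 3-p->3 3-p->5 3-p->8
step 2: apply R0 at {0↦1, 1↦4}  → |V|=7 |E|=5  E = 0-p->7 1-r->1 3-p->3 3-p->5 3-p->8
step 3: apply R0 at {0↦3, 1↦5}  → |V|=6 |E|=3  E = 0-p->7 1-r->1 3-p->8
normal form: no rule applies after step 3
NF edges: [(0, 7, 'p'), (1, 1, 'r'), (3, 8, 'p')]

Answer: p:2 r:1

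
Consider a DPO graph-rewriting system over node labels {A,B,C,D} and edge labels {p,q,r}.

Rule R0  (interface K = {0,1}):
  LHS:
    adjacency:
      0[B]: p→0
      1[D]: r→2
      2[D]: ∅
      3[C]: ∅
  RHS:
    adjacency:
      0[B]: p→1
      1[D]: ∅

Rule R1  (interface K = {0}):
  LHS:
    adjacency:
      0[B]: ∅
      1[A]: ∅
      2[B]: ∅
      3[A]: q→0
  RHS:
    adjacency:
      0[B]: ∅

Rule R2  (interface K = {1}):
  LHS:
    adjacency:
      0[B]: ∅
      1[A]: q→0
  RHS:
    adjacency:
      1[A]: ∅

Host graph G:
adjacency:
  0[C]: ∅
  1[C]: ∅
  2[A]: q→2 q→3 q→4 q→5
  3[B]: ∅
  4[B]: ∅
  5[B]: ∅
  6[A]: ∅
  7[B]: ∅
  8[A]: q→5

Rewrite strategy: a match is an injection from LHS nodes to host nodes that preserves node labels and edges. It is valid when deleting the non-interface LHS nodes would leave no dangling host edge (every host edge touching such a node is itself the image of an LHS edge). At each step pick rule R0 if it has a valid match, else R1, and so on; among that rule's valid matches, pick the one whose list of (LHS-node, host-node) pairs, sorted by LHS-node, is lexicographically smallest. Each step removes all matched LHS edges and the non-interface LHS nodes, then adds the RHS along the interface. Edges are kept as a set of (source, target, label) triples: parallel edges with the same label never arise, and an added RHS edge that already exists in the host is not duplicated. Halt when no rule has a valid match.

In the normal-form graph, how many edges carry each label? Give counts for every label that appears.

Answer: q:1

Derivation:
start.  V:9 E:5  edges: 2-q->2 2-q->3 2-q->4 2-q->5 8-q->5
1. fire R1 via {0↦5, 1↦6, 2↦7, 3↦8}  →  V:6 E:4  edges: 2-q->2 2-q->3 2-q->4 2-q->5
2. fire R2 via {0↦3, 1↦2}  →  V:5 E:3  edges: 2-q->2 2-q->4 2-q->5
3. fire R2 via {0↦4, 1↦2}  →  V:4 E:2  edges: 2-q->2 2-q->5
4. fire R2 via {0↦5, 1↦2}  →  V:3 E:1  edges: 2-q->2
normal form: no rule applies after step 4
NF edges: [(2, 2, 'q')]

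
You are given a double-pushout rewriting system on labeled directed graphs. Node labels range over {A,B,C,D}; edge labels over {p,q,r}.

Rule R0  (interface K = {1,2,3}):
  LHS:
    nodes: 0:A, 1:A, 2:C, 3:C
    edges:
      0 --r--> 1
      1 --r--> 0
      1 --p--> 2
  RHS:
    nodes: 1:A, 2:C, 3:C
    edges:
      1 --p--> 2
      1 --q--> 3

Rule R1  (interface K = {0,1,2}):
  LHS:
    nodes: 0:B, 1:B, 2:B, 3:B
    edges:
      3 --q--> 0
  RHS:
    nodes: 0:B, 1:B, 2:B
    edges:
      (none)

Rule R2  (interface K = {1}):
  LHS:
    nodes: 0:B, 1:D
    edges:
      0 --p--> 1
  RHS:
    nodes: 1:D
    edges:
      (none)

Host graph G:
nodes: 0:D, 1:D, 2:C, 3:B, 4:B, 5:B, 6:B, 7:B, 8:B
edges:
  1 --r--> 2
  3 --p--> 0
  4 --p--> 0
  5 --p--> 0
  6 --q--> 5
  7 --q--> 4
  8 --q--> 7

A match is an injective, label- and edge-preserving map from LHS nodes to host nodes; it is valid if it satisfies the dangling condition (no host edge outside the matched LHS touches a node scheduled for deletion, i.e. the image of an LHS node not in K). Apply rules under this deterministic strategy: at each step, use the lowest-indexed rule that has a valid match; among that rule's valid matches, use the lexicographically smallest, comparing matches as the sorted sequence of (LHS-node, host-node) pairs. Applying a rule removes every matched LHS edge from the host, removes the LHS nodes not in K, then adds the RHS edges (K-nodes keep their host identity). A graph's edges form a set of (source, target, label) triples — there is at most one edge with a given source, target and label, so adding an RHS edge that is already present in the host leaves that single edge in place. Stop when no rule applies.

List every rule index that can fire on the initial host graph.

Answer: [R1,R2]

Rewrite trace:
R0: no valid match — LHS pattern not found
R1: 24 valid matches — {0↦5, 1↦3, 2↦4, 3↦6}, {0↦5, 1↦3, 2↦7, 3↦6}, {0↦5, 1↦3, 2↦8, 3↦6} (+21 more)
R2: 1 valid match — {0↦3, 1↦0}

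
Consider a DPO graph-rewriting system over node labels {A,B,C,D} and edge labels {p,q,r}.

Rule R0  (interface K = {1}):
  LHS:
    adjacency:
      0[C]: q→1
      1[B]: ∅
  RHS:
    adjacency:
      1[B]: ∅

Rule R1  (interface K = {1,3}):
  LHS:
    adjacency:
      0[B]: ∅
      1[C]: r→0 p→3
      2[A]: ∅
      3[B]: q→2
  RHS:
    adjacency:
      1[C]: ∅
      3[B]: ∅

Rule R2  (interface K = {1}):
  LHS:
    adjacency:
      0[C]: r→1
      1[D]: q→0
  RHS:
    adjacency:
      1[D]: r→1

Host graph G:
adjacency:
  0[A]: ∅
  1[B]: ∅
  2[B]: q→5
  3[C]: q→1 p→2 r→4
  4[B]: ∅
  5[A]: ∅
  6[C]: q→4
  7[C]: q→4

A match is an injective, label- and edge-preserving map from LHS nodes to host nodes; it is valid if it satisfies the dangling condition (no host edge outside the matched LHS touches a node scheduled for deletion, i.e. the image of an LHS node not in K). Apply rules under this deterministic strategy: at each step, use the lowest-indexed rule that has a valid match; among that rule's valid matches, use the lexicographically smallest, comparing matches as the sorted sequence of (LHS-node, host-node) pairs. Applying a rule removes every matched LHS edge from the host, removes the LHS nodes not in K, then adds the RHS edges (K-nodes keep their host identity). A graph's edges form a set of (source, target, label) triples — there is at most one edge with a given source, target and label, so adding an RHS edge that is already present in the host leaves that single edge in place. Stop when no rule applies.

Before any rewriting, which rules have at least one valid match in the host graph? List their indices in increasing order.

Answer: [R0]

Steps:
R0: 2 valid matches — {0↦6, 1↦4}, {0↦7, 1↦4}
R1: no valid match — 1 raw match, all fail dangling condition
R2: no valid match — LHS pattern not found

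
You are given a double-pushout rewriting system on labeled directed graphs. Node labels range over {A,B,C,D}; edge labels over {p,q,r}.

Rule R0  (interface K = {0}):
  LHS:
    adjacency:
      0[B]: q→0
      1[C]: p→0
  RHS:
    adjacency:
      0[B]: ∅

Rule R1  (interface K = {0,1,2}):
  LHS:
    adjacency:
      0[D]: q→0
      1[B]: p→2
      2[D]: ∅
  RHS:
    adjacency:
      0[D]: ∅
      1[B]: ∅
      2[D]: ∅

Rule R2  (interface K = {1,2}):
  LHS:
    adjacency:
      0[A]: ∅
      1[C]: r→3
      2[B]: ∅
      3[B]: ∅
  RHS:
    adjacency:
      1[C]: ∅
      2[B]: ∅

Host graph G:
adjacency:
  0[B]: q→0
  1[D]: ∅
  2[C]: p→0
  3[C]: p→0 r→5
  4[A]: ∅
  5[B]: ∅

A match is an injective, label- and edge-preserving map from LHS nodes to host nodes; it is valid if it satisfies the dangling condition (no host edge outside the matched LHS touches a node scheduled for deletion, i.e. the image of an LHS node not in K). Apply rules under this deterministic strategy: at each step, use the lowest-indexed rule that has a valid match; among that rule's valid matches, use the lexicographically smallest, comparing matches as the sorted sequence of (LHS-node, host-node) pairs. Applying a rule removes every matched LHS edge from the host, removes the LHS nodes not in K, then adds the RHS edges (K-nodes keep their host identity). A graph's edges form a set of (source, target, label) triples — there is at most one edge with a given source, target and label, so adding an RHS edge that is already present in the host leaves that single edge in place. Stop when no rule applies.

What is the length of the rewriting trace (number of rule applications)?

initial: |V|=6 |E|=4  E = 0-q->0 2-p->0 3-p->0 3-r->5
step 1: apply R0 at {0↦0, 1↦2}  → |V|=5 |E|=2  E = 3-p->0 3-r->5
step 2: apply R2 at {0↦4, 1↦3, 2↦0, 3↦5}  → |V|=3 |E|=1  E = 3-p->0
halt: no rule applies after step 2

Answer: 2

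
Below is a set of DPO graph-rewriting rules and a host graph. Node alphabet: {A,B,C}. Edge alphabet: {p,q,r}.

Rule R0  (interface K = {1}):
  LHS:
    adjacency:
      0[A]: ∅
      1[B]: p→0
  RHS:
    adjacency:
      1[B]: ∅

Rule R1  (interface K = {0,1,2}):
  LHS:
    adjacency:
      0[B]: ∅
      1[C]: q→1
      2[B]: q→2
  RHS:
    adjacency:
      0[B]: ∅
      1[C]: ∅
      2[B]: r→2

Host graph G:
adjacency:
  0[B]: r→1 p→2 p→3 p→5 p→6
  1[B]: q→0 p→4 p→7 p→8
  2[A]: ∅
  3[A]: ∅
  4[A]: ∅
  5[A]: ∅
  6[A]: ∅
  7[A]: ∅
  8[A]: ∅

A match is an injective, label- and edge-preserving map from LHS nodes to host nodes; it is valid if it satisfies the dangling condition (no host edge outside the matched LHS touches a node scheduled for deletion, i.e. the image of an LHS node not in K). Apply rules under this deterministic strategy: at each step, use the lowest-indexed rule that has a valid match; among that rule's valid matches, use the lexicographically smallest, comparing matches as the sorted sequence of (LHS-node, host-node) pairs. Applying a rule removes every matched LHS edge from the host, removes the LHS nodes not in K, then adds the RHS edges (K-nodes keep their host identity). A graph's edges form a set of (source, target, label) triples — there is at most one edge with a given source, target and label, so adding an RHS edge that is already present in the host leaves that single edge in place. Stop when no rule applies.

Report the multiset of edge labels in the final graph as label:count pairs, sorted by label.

Answer: q:1 r:1

Derivation:
start.  V:9 E:9  edges: 0-r->1 0-p->2 0-p->3 0-p->5 0-p->6 1-q->0 1-p->4 1-p->7 1-p->8
1. fire R0 via {0↦2, 1↦0}  →  V:8 E:8  edges: 0-r->1 0-p->3 0-p->5 0-p->6 1-q->0 1-p->4 1-p->7 1-p->8
2. fire R0 via {0↦3, 1↦0}  →  V:7 E:7  edges: 0-r->1 0-p->5 0-p->6 1-q->0 1-p->4 1-p->7 1-p->8
3. fire R0 via {0↦4, 1↦1}  →  V:6 E:6  edges: 0-r->1 0-p->5 0-p->6 1-q->0 1-p->7 1-p->8
4. fire R0 via {0↦5, 1↦0}  →  V:5 E:5  edges: 0-r->1 0-p->6 1-q->0 1-p->7 1-p->8
5. fire R0 via {0↦6, 1↦0}  →  V:4 E:4  edges: 0-r->1 1-q->0 1-p->7 1-p->8
6. fire R0 via {0↦7, 1↦1}  →  V:3 E:3  edges: 0-r->1 1-q->0 1-p->8
7. fire R0 via {0↦8, 1↦1}  →  V:2 E:2  edges: 0-r->1 1-q->0
normal form: no rule applies after step 7
NF edges: [(0, 1, 'r'), (1, 0, 'q')]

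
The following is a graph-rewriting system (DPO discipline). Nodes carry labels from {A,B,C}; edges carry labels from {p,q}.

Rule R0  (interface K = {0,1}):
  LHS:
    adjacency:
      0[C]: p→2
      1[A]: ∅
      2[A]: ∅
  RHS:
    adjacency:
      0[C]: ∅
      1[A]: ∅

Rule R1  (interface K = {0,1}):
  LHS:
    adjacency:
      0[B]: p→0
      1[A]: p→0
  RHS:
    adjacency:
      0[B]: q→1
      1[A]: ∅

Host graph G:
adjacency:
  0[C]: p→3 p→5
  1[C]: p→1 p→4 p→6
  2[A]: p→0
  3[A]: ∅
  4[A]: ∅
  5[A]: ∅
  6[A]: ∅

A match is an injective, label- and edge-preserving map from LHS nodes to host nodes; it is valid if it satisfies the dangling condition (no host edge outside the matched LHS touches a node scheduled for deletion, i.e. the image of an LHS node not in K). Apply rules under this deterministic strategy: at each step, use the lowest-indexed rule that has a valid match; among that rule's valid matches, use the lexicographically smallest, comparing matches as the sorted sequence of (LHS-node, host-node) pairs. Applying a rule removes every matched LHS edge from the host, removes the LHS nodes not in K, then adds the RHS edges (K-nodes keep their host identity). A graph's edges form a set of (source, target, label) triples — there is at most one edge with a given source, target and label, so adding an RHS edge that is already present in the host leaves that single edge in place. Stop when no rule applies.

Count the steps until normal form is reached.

Answer: 4

Steps:
initial: |V|=7 |E|=6  E = 0-p->3 0-p->5 1-p->1 1-p->4 1-p->6 2-p->0
step 1: apply R0 at {0↦0, 1↦2, 2↦3}  → |V|=6 |E|=5  E = 0-p->5 1-p->1 1-p->4 1-p->6 2-p->0
step 2: apply R0 at {0↦0, 1↦2, 2↦5}  → |V|=5 |E|=4  E = 1-p->1 1-p->4 1-p->6 2-p->0
step 3: apply R0 at {0↦1, 1↦2, 2↦4}  → |V|=4 |E|=3  E = 1-p->1 1-p->6 2-p->0
step 4: apply R0 at {0↦1, 1↦2, 2↦6}  → |V|=3 |E|=2  E = 1-p->1 2-p->0
halt: no rule applies after step 4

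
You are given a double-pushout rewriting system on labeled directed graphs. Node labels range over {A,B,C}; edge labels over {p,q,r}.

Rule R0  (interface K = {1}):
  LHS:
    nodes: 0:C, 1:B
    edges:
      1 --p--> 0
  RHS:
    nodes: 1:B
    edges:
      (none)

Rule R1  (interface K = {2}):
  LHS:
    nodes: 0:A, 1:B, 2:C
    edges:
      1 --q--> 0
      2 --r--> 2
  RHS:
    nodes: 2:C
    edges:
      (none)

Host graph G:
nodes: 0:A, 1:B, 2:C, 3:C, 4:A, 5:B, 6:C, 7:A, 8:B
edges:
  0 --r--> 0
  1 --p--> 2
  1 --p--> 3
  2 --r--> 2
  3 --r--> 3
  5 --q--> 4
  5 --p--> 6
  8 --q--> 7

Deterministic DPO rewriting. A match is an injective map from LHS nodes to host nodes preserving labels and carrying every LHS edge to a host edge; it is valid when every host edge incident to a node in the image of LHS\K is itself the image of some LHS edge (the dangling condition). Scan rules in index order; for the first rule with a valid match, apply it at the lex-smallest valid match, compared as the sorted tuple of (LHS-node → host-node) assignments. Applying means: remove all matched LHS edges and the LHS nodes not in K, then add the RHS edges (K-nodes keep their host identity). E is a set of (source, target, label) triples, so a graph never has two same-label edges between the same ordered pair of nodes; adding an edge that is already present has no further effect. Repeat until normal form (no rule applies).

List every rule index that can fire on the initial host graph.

Answer: [R0,R1]

Steps:
R0: 1 valid match — {0↦6, 1↦5}
R1: 2 valid matches — {0↦7, 1↦8, 2↦2}, {0↦7, 1↦8, 2↦3}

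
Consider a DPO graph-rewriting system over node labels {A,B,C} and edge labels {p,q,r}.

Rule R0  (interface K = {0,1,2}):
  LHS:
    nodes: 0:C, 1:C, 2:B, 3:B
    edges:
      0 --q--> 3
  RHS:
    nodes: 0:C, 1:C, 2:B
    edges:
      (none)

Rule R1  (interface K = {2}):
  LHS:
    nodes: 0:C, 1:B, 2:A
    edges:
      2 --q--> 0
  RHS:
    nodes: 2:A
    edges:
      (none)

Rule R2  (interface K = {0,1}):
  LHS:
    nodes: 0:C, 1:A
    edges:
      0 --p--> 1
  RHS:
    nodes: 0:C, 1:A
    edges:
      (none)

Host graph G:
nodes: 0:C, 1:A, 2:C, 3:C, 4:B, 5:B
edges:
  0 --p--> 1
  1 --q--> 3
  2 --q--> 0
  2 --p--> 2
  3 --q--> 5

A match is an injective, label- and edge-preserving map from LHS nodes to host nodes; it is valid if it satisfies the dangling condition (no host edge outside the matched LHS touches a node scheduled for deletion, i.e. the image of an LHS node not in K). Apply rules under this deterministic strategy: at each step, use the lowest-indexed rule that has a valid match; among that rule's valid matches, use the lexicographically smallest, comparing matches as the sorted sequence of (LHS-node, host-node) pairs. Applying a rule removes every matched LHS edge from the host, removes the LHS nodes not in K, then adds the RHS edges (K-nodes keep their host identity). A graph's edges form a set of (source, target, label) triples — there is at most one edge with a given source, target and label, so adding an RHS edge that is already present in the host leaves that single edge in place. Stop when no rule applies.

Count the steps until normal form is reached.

Answer: 3

Steps:
start.  V:6 E:5  edges: 0-p->1 1-q->3 2-q->0 2-p->2 3-q->5
1. fire R0 via {0↦3, 1↦0, 2↦4, 3↦5}  →  V:5 E:4  edges: 0-p->1 1-q->3 2-q->0 2-p->2
2. fire R1 via {0↦3, 1↦4, 2↦1}  →  V:3 E:3  edges: 0-p->1 2-q->0 2-p->2
3. fire R2 via {0↦0, 1↦1}  →  V:3 E:2  edges: 2-q->0 2-p->2
normal form: no rule applies after step 3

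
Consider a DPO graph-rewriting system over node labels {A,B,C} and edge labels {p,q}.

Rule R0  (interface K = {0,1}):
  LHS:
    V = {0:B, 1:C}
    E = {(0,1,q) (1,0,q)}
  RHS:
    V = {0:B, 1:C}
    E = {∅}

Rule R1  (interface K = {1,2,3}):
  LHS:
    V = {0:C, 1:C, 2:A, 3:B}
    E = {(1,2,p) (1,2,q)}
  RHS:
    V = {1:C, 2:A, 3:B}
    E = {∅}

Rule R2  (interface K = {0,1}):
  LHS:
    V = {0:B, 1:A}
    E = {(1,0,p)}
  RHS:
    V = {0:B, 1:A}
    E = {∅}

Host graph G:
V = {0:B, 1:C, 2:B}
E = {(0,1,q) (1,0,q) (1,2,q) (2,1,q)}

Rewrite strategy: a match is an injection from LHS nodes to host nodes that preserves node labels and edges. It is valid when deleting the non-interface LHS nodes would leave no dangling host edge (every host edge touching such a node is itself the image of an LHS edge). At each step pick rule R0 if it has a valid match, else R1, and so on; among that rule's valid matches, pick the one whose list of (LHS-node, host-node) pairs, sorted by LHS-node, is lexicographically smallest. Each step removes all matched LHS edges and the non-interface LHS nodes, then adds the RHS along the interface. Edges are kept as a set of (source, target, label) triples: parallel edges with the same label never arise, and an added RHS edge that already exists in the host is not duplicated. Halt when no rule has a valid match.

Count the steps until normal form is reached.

Answer: 2

Rewrite trace:
[0] host  ⇒  3 nodes, 4 edges  {0-q->1 1-q->0 1-q->2 2-q->1}
[1] R0 @ {0↦0, 1↦1}  ⇒  3 nodes, 2 edges  {1-q->2 2-q->1}
[2] R0 @ {0↦2, 1↦1}  ⇒  3 nodes, 0 edges  {∅}
halt: no rule applies after step 2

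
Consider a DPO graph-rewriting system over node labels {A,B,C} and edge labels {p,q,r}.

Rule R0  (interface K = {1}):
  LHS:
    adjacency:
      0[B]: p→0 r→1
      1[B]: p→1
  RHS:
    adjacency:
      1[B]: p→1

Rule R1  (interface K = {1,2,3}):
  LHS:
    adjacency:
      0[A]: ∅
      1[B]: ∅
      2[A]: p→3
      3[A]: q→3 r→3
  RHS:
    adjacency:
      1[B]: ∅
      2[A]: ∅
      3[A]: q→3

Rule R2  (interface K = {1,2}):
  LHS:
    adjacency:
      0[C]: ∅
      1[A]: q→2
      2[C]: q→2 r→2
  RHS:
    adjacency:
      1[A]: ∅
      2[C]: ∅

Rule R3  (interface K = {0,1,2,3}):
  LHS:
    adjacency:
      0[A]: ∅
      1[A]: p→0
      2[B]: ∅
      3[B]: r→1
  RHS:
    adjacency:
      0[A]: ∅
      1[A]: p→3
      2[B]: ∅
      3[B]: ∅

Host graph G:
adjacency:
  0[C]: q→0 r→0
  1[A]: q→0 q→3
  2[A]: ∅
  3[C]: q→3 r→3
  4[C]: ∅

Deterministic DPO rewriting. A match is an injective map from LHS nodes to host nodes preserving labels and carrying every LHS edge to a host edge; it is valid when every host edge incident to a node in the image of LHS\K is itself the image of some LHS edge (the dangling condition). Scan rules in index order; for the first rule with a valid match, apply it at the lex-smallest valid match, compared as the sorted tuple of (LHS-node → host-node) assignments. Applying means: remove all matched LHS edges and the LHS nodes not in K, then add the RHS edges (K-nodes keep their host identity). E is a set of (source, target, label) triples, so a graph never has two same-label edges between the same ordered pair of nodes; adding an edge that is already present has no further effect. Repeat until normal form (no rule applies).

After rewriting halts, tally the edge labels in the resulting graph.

Answer: (no edges)

Rewrite trace:
[0] host  ⇒  5 nodes, 6 edges  {0-q->0 0-r->0 1-q->0 1-q->3 3-q->3 3-r->3}
[1] R2 @ {0↦4, 1↦1, 2↦0}  ⇒  4 nodes, 3 edges  {1-q->3 3-q->3 3-r->3}
[2] R2 @ {0↦0, 1↦1, 2↦3}  ⇒  3 nodes, 0 edges  {∅}
normal form: no rule applies after step 2
NF edges: []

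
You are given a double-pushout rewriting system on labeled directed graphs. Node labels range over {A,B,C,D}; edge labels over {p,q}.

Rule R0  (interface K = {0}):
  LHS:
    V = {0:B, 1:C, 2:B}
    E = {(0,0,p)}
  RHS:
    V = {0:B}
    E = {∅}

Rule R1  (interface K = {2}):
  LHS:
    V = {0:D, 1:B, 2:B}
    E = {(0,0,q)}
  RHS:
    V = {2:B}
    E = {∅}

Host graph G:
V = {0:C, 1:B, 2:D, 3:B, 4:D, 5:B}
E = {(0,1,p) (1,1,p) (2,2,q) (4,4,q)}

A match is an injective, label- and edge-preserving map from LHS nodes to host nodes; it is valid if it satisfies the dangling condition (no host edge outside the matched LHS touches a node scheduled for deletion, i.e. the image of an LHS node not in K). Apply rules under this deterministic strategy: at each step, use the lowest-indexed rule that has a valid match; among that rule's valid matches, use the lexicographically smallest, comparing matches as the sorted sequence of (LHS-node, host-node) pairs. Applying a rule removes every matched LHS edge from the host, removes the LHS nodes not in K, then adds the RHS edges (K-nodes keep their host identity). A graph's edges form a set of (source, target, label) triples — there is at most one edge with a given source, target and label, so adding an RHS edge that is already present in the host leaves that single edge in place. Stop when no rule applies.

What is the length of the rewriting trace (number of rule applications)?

start.  V:6 E:4  edges: 0-p->1 1-p->1 2-q->2 4-q->4
1. fire R1 via {0↦2, 1↦3, 2↦1}  →  V:4 E:3  edges: 0-p->1 1-p->1 4-q->4
2. fire R1 via {0↦4, 1↦5, 2↦1}  →  V:2 E:2  edges: 0-p->1 1-p->1
final graph: no rule applies after step 2

Answer: 2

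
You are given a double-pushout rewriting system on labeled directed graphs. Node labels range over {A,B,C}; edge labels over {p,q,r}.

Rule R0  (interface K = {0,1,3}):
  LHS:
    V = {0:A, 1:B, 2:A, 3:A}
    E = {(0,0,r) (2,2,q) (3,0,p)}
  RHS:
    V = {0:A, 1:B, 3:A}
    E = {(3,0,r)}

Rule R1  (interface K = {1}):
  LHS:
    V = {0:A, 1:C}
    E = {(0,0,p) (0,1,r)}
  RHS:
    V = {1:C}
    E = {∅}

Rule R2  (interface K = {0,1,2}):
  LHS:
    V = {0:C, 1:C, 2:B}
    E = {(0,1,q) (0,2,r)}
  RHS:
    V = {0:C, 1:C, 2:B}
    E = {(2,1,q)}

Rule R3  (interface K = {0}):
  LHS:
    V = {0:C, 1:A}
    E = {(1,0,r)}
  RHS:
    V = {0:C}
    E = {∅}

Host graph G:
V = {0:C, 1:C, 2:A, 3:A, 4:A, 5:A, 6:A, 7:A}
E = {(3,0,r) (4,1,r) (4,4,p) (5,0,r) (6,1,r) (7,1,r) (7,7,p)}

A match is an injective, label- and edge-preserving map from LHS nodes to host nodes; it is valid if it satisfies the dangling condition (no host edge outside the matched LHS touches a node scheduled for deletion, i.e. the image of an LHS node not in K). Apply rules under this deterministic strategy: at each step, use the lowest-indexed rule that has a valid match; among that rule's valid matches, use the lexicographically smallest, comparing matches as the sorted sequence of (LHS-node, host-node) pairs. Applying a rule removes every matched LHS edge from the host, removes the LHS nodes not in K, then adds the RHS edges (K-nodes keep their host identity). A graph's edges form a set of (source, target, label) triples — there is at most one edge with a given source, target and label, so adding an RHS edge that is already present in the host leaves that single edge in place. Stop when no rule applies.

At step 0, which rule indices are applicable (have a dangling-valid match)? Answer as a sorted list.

R0: no valid match — LHS pattern not found
R1: 2 valid matches — {0↦4, 1↦1}, {0↦7, 1↦1}
R2: no valid match — LHS pattern not found
R3: 3 valid matches — {0↦0, 1↦3}, {0↦0, 1↦5}, {0↦1, 1↦6}

Answer: [R1,R3]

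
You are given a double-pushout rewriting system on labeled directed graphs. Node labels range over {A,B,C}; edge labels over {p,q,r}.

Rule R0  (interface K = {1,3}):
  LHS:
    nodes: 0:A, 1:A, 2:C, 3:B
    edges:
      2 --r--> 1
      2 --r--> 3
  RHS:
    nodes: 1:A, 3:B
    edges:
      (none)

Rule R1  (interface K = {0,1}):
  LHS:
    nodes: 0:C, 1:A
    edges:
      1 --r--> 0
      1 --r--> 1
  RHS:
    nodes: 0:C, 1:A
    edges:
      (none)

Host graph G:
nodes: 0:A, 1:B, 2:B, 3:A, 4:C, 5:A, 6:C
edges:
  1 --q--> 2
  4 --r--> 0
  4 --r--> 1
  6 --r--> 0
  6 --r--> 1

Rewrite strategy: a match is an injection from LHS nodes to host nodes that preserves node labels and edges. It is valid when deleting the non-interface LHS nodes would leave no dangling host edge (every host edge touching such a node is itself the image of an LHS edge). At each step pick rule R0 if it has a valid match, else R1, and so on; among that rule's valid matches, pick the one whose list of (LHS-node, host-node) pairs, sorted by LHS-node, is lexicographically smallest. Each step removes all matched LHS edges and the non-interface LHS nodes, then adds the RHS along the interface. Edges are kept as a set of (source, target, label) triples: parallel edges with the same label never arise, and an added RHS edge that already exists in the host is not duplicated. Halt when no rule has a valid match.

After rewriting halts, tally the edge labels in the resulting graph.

start.  V:7 E:5  edges: 1-q->2 4-r->0 4-r->1 6-r->0 6-r->1
1. fire R0 via {0↦3, 1↦0, 2↦4, 3↦1}  →  V:5 E:3  edges: 1-q->2 6-r->0 6-r->1
2. fire R0 via {0↦5, 1↦0, 2↦6, 3↦1}  →  V:3 E:1  edges: 1-q->2
normal form: no rule applies after step 2
NF edges: [(1, 2, 'q')]

Answer: q:1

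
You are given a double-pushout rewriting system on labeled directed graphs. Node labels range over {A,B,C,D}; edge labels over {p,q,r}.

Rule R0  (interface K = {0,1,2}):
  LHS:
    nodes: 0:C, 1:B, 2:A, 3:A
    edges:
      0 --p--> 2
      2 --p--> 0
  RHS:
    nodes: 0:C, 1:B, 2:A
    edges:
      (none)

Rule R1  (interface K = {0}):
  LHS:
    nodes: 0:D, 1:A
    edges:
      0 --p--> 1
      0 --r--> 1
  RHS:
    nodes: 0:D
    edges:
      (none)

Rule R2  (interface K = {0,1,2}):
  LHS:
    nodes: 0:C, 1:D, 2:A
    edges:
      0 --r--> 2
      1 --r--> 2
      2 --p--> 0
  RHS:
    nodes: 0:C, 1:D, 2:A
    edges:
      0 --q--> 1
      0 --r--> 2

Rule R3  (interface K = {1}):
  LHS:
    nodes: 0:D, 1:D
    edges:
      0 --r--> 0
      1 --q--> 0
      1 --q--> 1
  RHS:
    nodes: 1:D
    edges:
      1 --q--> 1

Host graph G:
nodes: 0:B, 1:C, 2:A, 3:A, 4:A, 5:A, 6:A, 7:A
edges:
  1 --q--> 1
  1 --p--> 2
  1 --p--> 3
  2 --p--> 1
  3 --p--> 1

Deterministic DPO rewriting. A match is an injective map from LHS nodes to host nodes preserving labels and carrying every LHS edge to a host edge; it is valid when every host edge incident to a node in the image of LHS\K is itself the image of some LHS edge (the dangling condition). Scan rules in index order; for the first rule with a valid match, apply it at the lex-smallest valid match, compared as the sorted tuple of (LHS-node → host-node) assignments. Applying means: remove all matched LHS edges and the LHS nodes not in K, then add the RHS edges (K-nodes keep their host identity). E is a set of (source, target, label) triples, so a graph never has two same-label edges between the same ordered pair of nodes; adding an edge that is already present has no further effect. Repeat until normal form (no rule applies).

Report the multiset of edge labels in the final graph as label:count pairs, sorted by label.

Answer: q:1

Rewrite trace:
start.  V:8 E:5  edges: 1-q->1 1-p->2 1-p->3 2-p->1 3-p->1
1. fire R0 via {0↦1, 1↦0, 2↦2, 3↦4}  →  V:7 E:3  edges: 1-q->1 1-p->3 3-p->1
2. fire R0 via {0↦1, 1↦0, 2↦3, 3↦2}  →  V:6 E:1  edges: 1-q->1
halt: no rule applies after step 2
NF edges: [(1, 1, 'q')]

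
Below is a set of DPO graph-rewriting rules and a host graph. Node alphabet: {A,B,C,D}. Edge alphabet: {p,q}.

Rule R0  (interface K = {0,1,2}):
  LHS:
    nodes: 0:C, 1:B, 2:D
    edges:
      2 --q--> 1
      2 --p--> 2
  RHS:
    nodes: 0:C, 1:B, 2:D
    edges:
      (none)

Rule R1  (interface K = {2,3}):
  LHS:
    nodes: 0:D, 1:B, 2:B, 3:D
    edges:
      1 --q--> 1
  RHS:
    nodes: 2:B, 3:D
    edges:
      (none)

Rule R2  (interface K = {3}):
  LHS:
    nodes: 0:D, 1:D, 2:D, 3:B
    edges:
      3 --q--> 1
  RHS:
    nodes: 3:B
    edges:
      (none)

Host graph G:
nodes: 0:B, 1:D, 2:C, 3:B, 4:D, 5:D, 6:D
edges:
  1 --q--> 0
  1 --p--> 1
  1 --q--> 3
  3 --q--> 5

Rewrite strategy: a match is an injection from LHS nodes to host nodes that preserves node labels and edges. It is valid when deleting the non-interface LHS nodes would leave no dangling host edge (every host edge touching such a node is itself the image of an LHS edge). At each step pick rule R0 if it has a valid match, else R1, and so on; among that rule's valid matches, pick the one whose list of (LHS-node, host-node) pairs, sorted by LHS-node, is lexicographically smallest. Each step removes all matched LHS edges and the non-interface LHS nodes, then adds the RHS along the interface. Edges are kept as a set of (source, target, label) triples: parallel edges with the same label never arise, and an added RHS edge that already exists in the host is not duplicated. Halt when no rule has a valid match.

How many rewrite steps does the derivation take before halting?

[0] host  ⇒  7 nodes, 4 edges  {1-q->0 1-p->1 1-q->3 3-q->5}
[1] R0 @ {0↦2, 1↦0, 2↦1}  ⇒  7 nodes, 2 edges  {1-q->3 3-q->5}
[2] R2 @ {0↦4, 1↦5, 2↦6, 3↦3}  ⇒  4 nodes, 1 edges  {1-q->3}
final graph: no rule applies after step 2

Answer: 2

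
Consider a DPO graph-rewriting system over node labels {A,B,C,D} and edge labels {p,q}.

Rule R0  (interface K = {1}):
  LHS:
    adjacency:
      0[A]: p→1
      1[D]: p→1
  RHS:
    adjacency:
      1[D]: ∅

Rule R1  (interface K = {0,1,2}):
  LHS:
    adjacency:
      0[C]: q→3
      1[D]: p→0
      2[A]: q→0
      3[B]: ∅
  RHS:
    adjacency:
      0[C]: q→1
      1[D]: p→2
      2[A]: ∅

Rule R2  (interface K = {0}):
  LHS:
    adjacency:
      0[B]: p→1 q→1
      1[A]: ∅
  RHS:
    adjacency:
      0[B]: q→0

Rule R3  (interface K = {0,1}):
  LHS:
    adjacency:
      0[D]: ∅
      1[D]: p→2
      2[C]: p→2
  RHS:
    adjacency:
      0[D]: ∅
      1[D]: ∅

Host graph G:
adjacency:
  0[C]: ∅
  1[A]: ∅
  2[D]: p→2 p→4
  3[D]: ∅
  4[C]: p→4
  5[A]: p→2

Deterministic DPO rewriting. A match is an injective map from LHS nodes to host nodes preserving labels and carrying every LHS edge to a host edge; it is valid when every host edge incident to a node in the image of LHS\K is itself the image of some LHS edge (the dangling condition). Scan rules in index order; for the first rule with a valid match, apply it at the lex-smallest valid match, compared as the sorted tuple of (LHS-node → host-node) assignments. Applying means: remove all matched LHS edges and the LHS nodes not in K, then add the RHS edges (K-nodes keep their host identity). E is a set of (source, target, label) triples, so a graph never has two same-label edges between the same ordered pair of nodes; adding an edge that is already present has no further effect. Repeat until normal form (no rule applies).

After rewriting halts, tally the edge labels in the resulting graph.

initial: |V|=6 |E|=4  E = 2-p->2 2-p->4 4-p->4 5-p->2
step 1: apply R0 at {0↦5, 1↦2}  → |V|=5 |E|=2  E = 2-p->4 4-p->4
step 2: apply R3 at {0↦3, 1↦2, 2↦4}  → |V|=4 |E|=0  E = ∅
halt: no rule applies after step 2
NF edges: []

Answer: (no edges)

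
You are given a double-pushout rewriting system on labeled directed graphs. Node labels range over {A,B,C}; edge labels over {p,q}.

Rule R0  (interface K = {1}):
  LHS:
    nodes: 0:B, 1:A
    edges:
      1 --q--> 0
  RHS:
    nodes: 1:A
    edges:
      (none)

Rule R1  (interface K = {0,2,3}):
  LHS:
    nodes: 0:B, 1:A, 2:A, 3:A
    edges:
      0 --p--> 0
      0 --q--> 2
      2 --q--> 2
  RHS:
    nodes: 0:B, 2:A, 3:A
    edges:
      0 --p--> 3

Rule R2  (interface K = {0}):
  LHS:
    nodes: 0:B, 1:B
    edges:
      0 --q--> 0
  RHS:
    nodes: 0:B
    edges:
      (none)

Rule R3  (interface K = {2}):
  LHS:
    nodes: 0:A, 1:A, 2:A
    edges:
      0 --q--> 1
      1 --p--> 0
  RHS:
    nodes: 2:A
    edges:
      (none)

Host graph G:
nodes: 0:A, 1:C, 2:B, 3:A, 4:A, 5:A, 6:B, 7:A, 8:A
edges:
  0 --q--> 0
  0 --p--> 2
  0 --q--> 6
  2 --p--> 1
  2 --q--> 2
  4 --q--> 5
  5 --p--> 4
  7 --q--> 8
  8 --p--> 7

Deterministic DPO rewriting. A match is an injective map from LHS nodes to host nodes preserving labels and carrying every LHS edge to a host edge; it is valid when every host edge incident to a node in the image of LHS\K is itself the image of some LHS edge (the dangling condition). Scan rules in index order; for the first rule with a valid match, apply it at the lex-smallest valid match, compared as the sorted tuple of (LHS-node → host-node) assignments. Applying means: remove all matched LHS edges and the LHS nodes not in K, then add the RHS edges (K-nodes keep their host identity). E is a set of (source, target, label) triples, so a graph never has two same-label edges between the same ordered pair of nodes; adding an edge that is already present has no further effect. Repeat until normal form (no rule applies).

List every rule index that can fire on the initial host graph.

Answer: [R0,R3]

Rewrite trace:
R0: 1 valid match — {0↦6, 1↦0}
R1: no valid match — LHS pattern not found
R2: no valid match — 1 raw match, all fail dangling condition
R3: 8 valid matches — {0↦4, 1↦5, 2↦0}, {0↦4, 1↦5, 2↦3}, {0↦4, 1↦5, 2↦7} (+5 more)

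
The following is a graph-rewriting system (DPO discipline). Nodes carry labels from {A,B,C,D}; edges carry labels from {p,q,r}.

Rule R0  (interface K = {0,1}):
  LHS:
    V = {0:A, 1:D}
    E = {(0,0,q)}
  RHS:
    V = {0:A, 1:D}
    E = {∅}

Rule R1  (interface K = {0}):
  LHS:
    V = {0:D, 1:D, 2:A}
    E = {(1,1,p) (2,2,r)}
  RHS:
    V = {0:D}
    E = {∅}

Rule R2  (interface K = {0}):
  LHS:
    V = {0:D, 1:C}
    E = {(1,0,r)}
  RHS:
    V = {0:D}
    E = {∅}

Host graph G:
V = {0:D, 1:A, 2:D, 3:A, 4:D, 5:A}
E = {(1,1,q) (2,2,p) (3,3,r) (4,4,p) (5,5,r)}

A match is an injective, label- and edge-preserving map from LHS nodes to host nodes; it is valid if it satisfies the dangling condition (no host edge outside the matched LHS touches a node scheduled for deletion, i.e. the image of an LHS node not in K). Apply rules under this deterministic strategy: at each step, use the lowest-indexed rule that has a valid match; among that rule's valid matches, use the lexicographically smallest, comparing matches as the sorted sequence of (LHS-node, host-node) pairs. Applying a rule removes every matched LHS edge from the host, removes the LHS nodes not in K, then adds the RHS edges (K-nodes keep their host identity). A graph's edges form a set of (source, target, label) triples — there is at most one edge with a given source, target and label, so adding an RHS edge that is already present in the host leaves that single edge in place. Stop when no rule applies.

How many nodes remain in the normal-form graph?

Answer: 2

Derivation:
initial: |V|=6 |E|=5  E = 1-q->1 2-p->2 3-r->3 4-p->4 5-r->5
step 1: apply R0 at {0↦1, 1↦0}  → |V|=6 |E|=4  E = 2-p->2 3-r->3 4-p->4 5-r->5
step 2: apply R1 at {0↦0, 1↦2, 2↦3}  → |V|=4 |E|=2  E = 4-p->4 5-r->5
step 3: apply R1 at {0↦0, 1↦4, 2↦5}  → |V|=2 |E|=0  E = ∅
halt: no rule applies after step 3
NF nodes: {0:D, 1:A}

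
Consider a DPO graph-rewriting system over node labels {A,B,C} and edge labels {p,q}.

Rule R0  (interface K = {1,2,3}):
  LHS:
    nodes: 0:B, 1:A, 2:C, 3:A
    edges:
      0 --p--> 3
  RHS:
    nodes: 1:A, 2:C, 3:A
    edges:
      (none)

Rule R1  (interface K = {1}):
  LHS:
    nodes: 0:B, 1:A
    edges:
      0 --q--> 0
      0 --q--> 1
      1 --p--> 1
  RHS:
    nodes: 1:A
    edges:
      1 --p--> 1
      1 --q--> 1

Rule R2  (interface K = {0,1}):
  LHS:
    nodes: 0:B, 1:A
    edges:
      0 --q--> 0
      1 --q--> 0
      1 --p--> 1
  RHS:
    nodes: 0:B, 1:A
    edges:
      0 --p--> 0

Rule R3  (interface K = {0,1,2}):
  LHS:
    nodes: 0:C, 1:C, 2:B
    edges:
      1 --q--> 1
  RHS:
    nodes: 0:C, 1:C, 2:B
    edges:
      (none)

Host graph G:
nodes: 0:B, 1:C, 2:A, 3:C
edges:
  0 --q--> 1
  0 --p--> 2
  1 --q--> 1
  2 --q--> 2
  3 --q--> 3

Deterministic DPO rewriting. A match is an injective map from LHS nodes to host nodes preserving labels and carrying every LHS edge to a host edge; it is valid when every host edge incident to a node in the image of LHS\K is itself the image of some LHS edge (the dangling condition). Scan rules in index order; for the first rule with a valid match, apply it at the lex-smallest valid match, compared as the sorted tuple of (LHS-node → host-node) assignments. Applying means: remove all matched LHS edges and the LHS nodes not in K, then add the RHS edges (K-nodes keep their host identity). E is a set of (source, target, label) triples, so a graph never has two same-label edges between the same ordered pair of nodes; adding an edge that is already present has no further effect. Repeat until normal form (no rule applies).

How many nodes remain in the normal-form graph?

initial: |V|=4 |E|=5  E = 0-q->1 0-p->2 1-q->1 2-q->2 3-q->3
step 1: apply R3 at {0↦1, 1↦3, 2↦0}  → |V|=4 |E|=4  E = 0-q->1 0-p->2 1-q->1 2-q->2
step 2: apply R3 at {0↦3, 1↦1, 2↦0}  → |V|=4 |E|=3  E = 0-q->1 0-p->2 2-q->2
final graph: no rule applies after step 2
NF nodes: {0:B, 1:C, 2:A, 3:C}

Answer: 4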